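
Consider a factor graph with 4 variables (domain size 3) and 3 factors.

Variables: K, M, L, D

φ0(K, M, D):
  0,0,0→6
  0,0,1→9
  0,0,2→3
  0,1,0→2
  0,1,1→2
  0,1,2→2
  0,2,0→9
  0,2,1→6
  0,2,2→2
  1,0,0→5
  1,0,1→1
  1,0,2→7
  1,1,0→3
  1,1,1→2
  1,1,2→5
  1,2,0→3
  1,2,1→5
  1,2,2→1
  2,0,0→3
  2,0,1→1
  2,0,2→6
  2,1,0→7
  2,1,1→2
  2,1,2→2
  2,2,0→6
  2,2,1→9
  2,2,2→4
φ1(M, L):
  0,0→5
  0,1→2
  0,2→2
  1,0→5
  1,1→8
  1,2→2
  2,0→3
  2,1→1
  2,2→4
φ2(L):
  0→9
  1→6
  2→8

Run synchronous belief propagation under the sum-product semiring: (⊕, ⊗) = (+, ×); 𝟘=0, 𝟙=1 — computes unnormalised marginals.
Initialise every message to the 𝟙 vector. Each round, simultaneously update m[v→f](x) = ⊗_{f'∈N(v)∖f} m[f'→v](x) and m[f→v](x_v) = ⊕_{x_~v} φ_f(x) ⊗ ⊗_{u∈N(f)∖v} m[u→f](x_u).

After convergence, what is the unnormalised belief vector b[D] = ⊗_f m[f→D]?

init: all messages = 𝟙 over 3 values
r1 m[φ0→K] = [41, 32, 40]
r1 m[φ0→M] = [41, 27, 45]
r1 m[φ0→D] = [44, 37, 32]
r1 m[φ1→M] = [9, 15, 8]
r1 m[φ1→L] = [13, 11, 8]
r1 m[φ2→L] = [9, 6, 8]
r1 m[K→φ0] = [1, 1, 1]
r1 m[M→φ0] = [1, 1, 1]
r1 m[M→φ1] = [1, 1, 1]
r1 m[L→φ1] = [1, 1, 1]
r1 m[L→φ2] = [1, 1, 1]
r1 m[D→φ0] = [1, 1, 1]
r2 m[φ0→K] = [41, 32, 40]
r2 m[φ0→M] = [41, 27, 45]
r2 m[φ0→D] = [44, 37, 32]
r2 m[φ1→M] = [9, 15, 8]
r2 m[φ1→L] = [13, 11, 8]
r2 m[φ2→L] = [9, 6, 8]
r2 m[K→φ0] = [1, 1, 1]
r2 m[M→φ0] = [9, 15, 8]
r2 m[M→φ1] = [41, 27, 45]
r2 m[L→φ1] = [9, 6, 8]
r2 m[L→φ2] = [13, 11, 8]
r2 m[D→φ0] = [1, 1, 1]
r3 m[φ0→K] = [388, 339, 407]
r3 m[φ0→M] = [41, 27, 45]
r3 m[φ0→D] = [450, 349, 335]
r3 m[φ1→M] = [73, 109, 65]
r3 m[φ1→L] = [475, 343, 316]
r3 m[φ2→L] = [9, 6, 8]
r3 m[K→φ0] = [1, 1, 1]
r3 m[M→φ0] = [9, 15, 8]
r3 m[M→φ1] = [41, 27, 45]
r3 m[L→φ1] = [9, 6, 8]
r3 m[L→φ2] = [13, 11, 8]
r3 m[D→φ0] = [1, 1, 1]
r4 m[φ0→K] = [388, 339, 407]
r4 m[φ0→M] = [41, 27, 45]
r4 m[φ0→D] = [450, 349, 335]
r4 m[φ1→M] = [73, 109, 65]
r4 m[φ1→L] = [475, 343, 316]
r4 m[φ2→L] = [9, 6, 8]
r4 m[K→φ0] = [1, 1, 1]
r4 m[M→φ0] = [73, 109, 65]
r4 m[M→φ1] = [41, 27, 45]
r4 m[L→φ1] = [9, 6, 8]
r4 m[L→φ2] = [475, 343, 316]
r4 m[D→φ0] = [1, 1, 1]
r5 m[φ0→K] = [3073, 2624, 3164]
r5 m[φ0→M] = [41, 27, 45]
r5 m[φ0→D] = [3500, 2757, 2604]
r5 m[φ1→M] = [73, 109, 65]
r5 m[φ1→L] = [475, 343, 316]
r5 m[φ2→L] = [9, 6, 8]
r5 m[K→φ0] = [1, 1, 1]
r5 m[M→φ0] = [73, 109, 65]
r5 m[M→φ1] = [41, 27, 45]
r5 m[L→φ1] = [9, 6, 8]
r5 m[L→φ2] = [475, 343, 316]
r5 m[D→φ0] = [1, 1, 1]
r6 m[φ0→K] = [3073, 2624, 3164]
r6 m[φ0→M] = [41, 27, 45]
r6 m[φ0→D] = [3500, 2757, 2604]
r6 m[φ1→M] = [73, 109, 65]
r6 m[φ1→L] = [475, 343, 316]
r6 m[φ2→L] = [9, 6, 8]
r6 m[K→φ0] = [1, 1, 1]
r6 m[M→φ0] = [73, 109, 65]
r6 m[M→φ1] = [41, 27, 45]
r6 m[L→φ1] = [9, 6, 8]
r6 m[L→φ2] = [475, 343, 316]
r6 m[D→φ0] = [1, 1, 1]
fixed point reached at round 6
b[D] = ⊗ incoming = [3500, 2757, 2604]

b[D] = [3500, 2757, 2604]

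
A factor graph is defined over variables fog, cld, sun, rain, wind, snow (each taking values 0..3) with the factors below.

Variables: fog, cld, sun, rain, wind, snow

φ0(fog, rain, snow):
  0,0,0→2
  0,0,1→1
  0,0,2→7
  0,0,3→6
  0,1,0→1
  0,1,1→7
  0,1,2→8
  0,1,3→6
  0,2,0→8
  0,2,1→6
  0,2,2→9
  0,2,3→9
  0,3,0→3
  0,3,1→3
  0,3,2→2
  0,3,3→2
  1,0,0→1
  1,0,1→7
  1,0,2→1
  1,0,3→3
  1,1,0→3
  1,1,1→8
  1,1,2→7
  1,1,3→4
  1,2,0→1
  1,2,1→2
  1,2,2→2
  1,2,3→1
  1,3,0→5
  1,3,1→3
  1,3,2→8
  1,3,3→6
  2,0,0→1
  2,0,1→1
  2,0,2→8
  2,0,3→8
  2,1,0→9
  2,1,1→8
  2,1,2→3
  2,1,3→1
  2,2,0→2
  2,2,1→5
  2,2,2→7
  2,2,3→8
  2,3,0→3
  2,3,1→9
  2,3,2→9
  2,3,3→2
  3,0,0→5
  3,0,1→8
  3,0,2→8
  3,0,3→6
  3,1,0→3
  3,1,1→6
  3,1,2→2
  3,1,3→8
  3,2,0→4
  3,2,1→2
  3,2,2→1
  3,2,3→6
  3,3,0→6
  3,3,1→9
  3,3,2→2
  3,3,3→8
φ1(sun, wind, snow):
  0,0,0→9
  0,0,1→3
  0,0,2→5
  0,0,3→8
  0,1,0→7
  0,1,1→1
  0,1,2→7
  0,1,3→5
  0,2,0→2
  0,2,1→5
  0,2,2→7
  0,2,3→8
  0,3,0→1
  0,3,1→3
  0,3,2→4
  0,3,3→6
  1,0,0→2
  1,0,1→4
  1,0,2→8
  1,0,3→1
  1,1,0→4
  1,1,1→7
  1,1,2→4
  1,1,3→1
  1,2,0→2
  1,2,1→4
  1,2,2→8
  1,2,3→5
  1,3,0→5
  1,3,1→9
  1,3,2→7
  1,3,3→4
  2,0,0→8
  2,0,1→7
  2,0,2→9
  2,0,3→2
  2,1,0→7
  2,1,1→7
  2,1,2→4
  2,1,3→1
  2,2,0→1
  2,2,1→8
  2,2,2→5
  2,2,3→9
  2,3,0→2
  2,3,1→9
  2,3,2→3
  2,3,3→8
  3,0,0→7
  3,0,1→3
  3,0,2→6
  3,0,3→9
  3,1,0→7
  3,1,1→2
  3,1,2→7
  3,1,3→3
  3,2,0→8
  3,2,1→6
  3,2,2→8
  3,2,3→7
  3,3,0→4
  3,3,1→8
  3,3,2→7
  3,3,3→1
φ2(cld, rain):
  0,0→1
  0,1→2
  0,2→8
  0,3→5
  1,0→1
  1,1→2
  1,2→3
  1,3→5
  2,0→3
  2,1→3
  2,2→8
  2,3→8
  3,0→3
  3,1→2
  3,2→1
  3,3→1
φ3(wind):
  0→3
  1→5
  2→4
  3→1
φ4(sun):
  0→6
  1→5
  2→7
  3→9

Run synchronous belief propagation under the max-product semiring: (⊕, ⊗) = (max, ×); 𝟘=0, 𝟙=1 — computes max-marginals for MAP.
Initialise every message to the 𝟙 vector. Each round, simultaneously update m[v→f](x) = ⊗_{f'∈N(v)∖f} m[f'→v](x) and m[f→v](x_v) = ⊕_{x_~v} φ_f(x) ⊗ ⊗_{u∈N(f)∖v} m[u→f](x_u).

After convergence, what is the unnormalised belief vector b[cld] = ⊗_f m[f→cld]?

init: all messages = 𝟙 over 4 values
r1 m[φ0→fog] = [9, 8, 9, 9]
r1 m[φ0→rain] = [8, 9, 9, 9]
r1 m[φ0→snow] = [9, 9, 9, 9]
r1 m[φ1→sun] = [9, 9, 9, 9]
r1 m[φ1→wind] = [9, 7, 9, 9]
r1 m[φ1→snow] = [9, 9, 9, 9]
r1 m[φ2→cld] = [8, 5, 8, 3]
r1 m[φ2→rain] = [3, 3, 8, 8]
r1 m[φ3→wind] = [3, 5, 4, 1]
r1 m[φ4→sun] = [6, 5, 7, 9]
r1 m[fog→φ0] = [1, 1, 1, 1]
r1 m[cld→φ2] = [1, 1, 1, 1]
r1 m[sun→φ1] = [1, 1, 1, 1]
r1 m[sun→φ4] = [1, 1, 1, 1]
r1 m[rain→φ0] = [1, 1, 1, 1]
r1 m[rain→φ2] = [1, 1, 1, 1]
r1 m[wind→φ1] = [1, 1, 1, 1]
r1 m[wind→φ3] = [1, 1, 1, 1]
r1 m[snow→φ0] = [1, 1, 1, 1]
r1 m[snow→φ1] = [1, 1, 1, 1]
r2 m[φ0→fog] = [9, 8, 9, 9]
r2 m[φ0→rain] = [8, 9, 9, 9]
r2 m[φ0→snow] = [9, 9, 9, 9]
r2 m[φ1→sun] = [9, 9, 9, 9]
r2 m[φ1→wind] = [9, 7, 9, 9]
r2 m[φ1→snow] = [9, 9, 9, 9]
r2 m[φ2→cld] = [8, 5, 8, 3]
r2 m[φ2→rain] = [3, 3, 8, 8]
r2 m[φ3→wind] = [3, 5, 4, 1]
r2 m[φ4→sun] = [6, 5, 7, 9]
r2 m[fog→φ0] = [1, 1, 1, 1]
r2 m[cld→φ2] = [1, 1, 1, 1]
r2 m[sun→φ1] = [6, 5, 7, 9]
r2 m[sun→φ4] = [9, 9, 9, 9]
r2 m[rain→φ0] = [3, 3, 8, 8]
r2 m[rain→φ2] = [8, 9, 9, 9]
r2 m[wind→φ1] = [3, 5, 4, 1]
r2 m[wind→φ3] = [9, 7, 9, 9]
r2 m[snow→φ0] = [9, 9, 9, 9]
r2 m[snow→φ1] = [9, 9, 9, 9]
r3 m[φ0→fog] = [648, 576, 648, 648]
r3 m[φ0→rain] = [72, 81, 81, 81]
r3 m[φ0→snow] = [64, 72, 72, 72]
r3 m[φ1→sun] = [315, 315, 324, 315]
r3 m[φ1→wind] = [729, 567, 648, 648]
r3 m[φ1→snow] = [315, 245, 315, 252]
r3 m[φ2→cld] = [72, 45, 72, 24]
r3 m[φ2→rain] = [3, 3, 8, 8]
r3 m[φ3→wind] = [3, 5, 4, 1]
r3 m[φ4→sun] = [6, 5, 7, 9]
r3 m[fog→φ0] = [1, 1, 1, 1]
r3 m[cld→φ2] = [1, 1, 1, 1]
r3 m[sun→φ1] = [6, 5, 7, 9]
r3 m[sun→φ4] = [9, 9, 9, 9]
r3 m[rain→φ0] = [3, 3, 8, 8]
r3 m[rain→φ2] = [8, 9, 9, 9]
r3 m[wind→φ1] = [3, 5, 4, 1]
r3 m[wind→φ3] = [9, 7, 9, 9]
r3 m[snow→φ0] = [9, 9, 9, 9]
r3 m[snow→φ1] = [9, 9, 9, 9]
r4 m[φ0→fog] = [648, 576, 648, 648]
r4 m[φ0→rain] = [72, 81, 81, 81]
r4 m[φ0→snow] = [64, 72, 72, 72]
r4 m[φ1→sun] = [315, 315, 324, 315]
r4 m[φ1→wind] = [729, 567, 648, 648]
r4 m[φ1→snow] = [315, 245, 315, 252]
r4 m[φ2→cld] = [72, 45, 72, 24]
r4 m[φ2→rain] = [3, 3, 8, 8]
r4 m[φ3→wind] = [3, 5, 4, 1]
r4 m[φ4→sun] = [6, 5, 7, 9]
r4 m[fog→φ0] = [1, 1, 1, 1]
r4 m[cld→φ2] = [1, 1, 1, 1]
r4 m[sun→φ1] = [6, 5, 7, 9]
r4 m[sun→φ4] = [315, 315, 324, 315]
r4 m[rain→φ0] = [3, 3, 8, 8]
r4 m[rain→φ2] = [72, 81, 81, 81]
r4 m[wind→φ1] = [3, 5, 4, 1]
r4 m[wind→φ3] = [729, 567, 648, 648]
r4 m[snow→φ0] = [315, 245, 315, 252]
r4 m[snow→φ1] = [64, 72, 72, 72]
r5 m[φ0→fog] = [22680, 20160, 22680, 17640]
r5 m[φ0→rain] = [2520, 2835, 2835, 2835]
r5 m[φ0→snow] = [64, 72, 72, 72]
r5 m[φ1→sun] = [2520, 2520, 2592, 2520]
r5 m[φ1→wind] = [5832, 4536, 5184, 5184]
r5 m[φ1→snow] = [315, 245, 315, 252]
r5 m[φ2→cld] = [648, 405, 648, 216]
r5 m[φ2→rain] = [3, 3, 8, 8]
r5 m[φ3→wind] = [3, 5, 4, 1]
r5 m[φ4→sun] = [6, 5, 7, 9]
r5 m[fog→φ0] = [1, 1, 1, 1]
r5 m[cld→φ2] = [1, 1, 1, 1]
r5 m[sun→φ1] = [6, 5, 7, 9]
r5 m[sun→φ4] = [315, 315, 324, 315]
r5 m[rain→φ0] = [3, 3, 8, 8]
r5 m[rain→φ2] = [72, 81, 81, 81]
r5 m[wind→φ1] = [3, 5, 4, 1]
r5 m[wind→φ3] = [729, 567, 648, 648]
r5 m[snow→φ0] = [315, 245, 315, 252]
r5 m[snow→φ1] = [64, 72, 72, 72]
r6 m[φ0→fog] = [22680, 20160, 22680, 17640]
r6 m[φ0→rain] = [2520, 2835, 2835, 2835]
r6 m[φ0→snow] = [64, 72, 72, 72]
r6 m[φ1→sun] = [2520, 2520, 2592, 2520]
r6 m[φ1→wind] = [5832, 4536, 5184, 5184]
r6 m[φ1→snow] = [315, 245, 315, 252]
r6 m[φ2→cld] = [648, 405, 648, 216]
r6 m[φ2→rain] = [3, 3, 8, 8]
r6 m[φ3→wind] = [3, 5, 4, 1]
r6 m[φ4→sun] = [6, 5, 7, 9]
r6 m[fog→φ0] = [1, 1, 1, 1]
r6 m[cld→φ2] = [1, 1, 1, 1]
r6 m[sun→φ1] = [6, 5, 7, 9]
r6 m[sun→φ4] = [2520, 2520, 2592, 2520]
r6 m[rain→φ0] = [3, 3, 8, 8]
r6 m[rain→φ2] = [2520, 2835, 2835, 2835]
r6 m[wind→φ1] = [3, 5, 4, 1]
r6 m[wind→φ3] = [5832, 4536, 5184, 5184]
r6 m[snow→φ0] = [315, 245, 315, 252]
r6 m[snow→φ1] = [64, 72, 72, 72]
r7 m[φ0→fog] = [22680, 20160, 22680, 17640]
r7 m[φ0→rain] = [2520, 2835, 2835, 2835]
r7 m[φ0→snow] = [64, 72, 72, 72]
r7 m[φ1→sun] = [2520, 2520, 2592, 2520]
r7 m[φ1→wind] = [5832, 4536, 5184, 5184]
r7 m[φ1→snow] = [315, 245, 315, 252]
r7 m[φ2→cld] = [22680, 14175, 22680, 7560]
r7 m[φ2→rain] = [3, 3, 8, 8]
r7 m[φ3→wind] = [3, 5, 4, 1]
r7 m[φ4→sun] = [6, 5, 7, 9]
r7 m[fog→φ0] = [1, 1, 1, 1]
r7 m[cld→φ2] = [1, 1, 1, 1]
r7 m[sun→φ1] = [6, 5, 7, 9]
r7 m[sun→φ4] = [2520, 2520, 2592, 2520]
r7 m[rain→φ0] = [3, 3, 8, 8]
r7 m[rain→φ2] = [2520, 2835, 2835, 2835]
r7 m[wind→φ1] = [3, 5, 4, 1]
r7 m[wind→φ3] = [5832, 4536, 5184, 5184]
r7 m[snow→φ0] = [315, 245, 315, 252]
r7 m[snow→φ1] = [64, 72, 72, 72]
r8 m[φ0→fog] = [22680, 20160, 22680, 17640]
r8 m[φ0→rain] = [2520, 2835, 2835, 2835]
r8 m[φ0→snow] = [64, 72, 72, 72]
r8 m[φ1→sun] = [2520, 2520, 2592, 2520]
r8 m[φ1→wind] = [5832, 4536, 5184, 5184]
r8 m[φ1→snow] = [315, 245, 315, 252]
r8 m[φ2→cld] = [22680, 14175, 22680, 7560]
r8 m[φ2→rain] = [3, 3, 8, 8]
r8 m[φ3→wind] = [3, 5, 4, 1]
r8 m[φ4→sun] = [6, 5, 7, 9]
r8 m[fog→φ0] = [1, 1, 1, 1]
r8 m[cld→φ2] = [1, 1, 1, 1]
r8 m[sun→φ1] = [6, 5, 7, 9]
r8 m[sun→φ4] = [2520, 2520, 2592, 2520]
r8 m[rain→φ0] = [3, 3, 8, 8]
r8 m[rain→φ2] = [2520, 2835, 2835, 2835]
r8 m[wind→φ1] = [3, 5, 4, 1]
r8 m[wind→φ3] = [5832, 4536, 5184, 5184]
r8 m[snow→φ0] = [315, 245, 315, 252]
r8 m[snow→φ1] = [64, 72, 72, 72]
fixed point reached at round 8
b[cld] = ⊗ incoming = [22680, 14175, 22680, 7560]

b[cld] = [22680, 14175, 22680, 7560]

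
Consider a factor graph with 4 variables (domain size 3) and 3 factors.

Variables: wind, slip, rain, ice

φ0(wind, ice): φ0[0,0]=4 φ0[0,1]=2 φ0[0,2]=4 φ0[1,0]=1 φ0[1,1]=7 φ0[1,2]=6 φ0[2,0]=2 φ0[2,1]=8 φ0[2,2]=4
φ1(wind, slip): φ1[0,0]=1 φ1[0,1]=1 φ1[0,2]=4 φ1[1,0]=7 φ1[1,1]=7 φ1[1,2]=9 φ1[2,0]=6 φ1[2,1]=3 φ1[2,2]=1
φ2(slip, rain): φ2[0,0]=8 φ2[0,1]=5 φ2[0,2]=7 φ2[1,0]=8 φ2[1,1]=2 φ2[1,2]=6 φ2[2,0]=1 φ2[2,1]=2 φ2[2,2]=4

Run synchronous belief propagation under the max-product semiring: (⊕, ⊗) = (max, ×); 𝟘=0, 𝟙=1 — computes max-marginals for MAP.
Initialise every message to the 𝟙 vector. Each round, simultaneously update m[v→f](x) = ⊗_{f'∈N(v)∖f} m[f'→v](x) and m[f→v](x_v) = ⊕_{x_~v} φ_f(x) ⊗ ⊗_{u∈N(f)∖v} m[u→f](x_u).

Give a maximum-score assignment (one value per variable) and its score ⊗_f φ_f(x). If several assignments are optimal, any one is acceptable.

assignment: (wind=1, slip=0, rain=0, ice=1); score = 392

init: all messages = 𝟙 over 3 values
r1 m[φ0→wind] = [4, 7, 8]
r1 m[φ0→ice] = [4, 8, 6]
r1 m[φ1→wind] = [4, 9, 6]
r1 m[φ1→slip] = [7, 7, 9]
r1 m[φ2→slip] = [8, 8, 4]
r1 m[φ2→rain] = [8, 5, 7]
r1 m[wind→φ0] = [1, 1, 1]
r1 m[wind→φ1] = [1, 1, 1]
r1 m[slip→φ1] = [1, 1, 1]
r1 m[slip→φ2] = [1, 1, 1]
r1 m[rain→φ2] = [1, 1, 1]
r1 m[ice→φ0] = [1, 1, 1]
r2 m[φ0→wind] = [4, 7, 8]
r2 m[φ0→ice] = [4, 8, 6]
r2 m[φ1→wind] = [4, 9, 6]
r2 m[φ1→slip] = [7, 7, 9]
r2 m[φ2→slip] = [8, 8, 4]
r2 m[φ2→rain] = [8, 5, 7]
r2 m[wind→φ0] = [4, 9, 6]
r2 m[wind→φ1] = [4, 7, 8]
r2 m[slip→φ1] = [8, 8, 4]
r2 m[slip→φ2] = [7, 7, 9]
r2 m[rain→φ2] = [1, 1, 1]
r2 m[ice→φ0] = [1, 1, 1]
r3 m[φ0→wind] = [4, 7, 8]
r3 m[φ0→ice] = [16, 63, 54]
r3 m[φ1→wind] = [16, 56, 48]
r3 m[φ1→slip] = [49, 49, 63]
r3 m[φ2→slip] = [8, 8, 4]
r3 m[φ2→rain] = [56, 35, 49]
r3 m[wind→φ0] = [4, 9, 6]
r3 m[wind→φ1] = [4, 7, 8]
r3 m[slip→φ1] = [8, 8, 4]
r3 m[slip→φ2] = [7, 7, 9]
r3 m[rain→φ2] = [1, 1, 1]
r3 m[ice→φ0] = [1, 1, 1]
r4 m[φ0→wind] = [4, 7, 8]
r4 m[φ0→ice] = [16, 63, 54]
r4 m[φ1→wind] = [16, 56, 48]
r4 m[φ1→slip] = [49, 49, 63]
r4 m[φ2→slip] = [8, 8, 4]
r4 m[φ2→rain] = [56, 35, 49]
r4 m[wind→φ0] = [16, 56, 48]
r4 m[wind→φ1] = [4, 7, 8]
r4 m[slip→φ1] = [8, 8, 4]
r4 m[slip→φ2] = [49, 49, 63]
r4 m[rain→φ2] = [1, 1, 1]
r4 m[ice→φ0] = [1, 1, 1]
r5 m[φ0→wind] = [4, 7, 8]
r5 m[φ0→ice] = [96, 392, 336]
r5 m[φ1→wind] = [16, 56, 48]
r5 m[φ1→slip] = [49, 49, 63]
r5 m[φ2→slip] = [8, 8, 4]
r5 m[φ2→rain] = [392, 245, 343]
r5 m[wind→φ0] = [16, 56, 48]
r5 m[wind→φ1] = [4, 7, 8]
r5 m[slip→φ1] = [8, 8, 4]
r5 m[slip→φ2] = [49, 49, 63]
r5 m[rain→φ2] = [1, 1, 1]
r5 m[ice→φ0] = [1, 1, 1]
r6 m[φ0→wind] = [4, 7, 8]
r6 m[φ0→ice] = [96, 392, 336]
r6 m[φ1→wind] = [16, 56, 48]
r6 m[φ1→slip] = [49, 49, 63]
r6 m[φ2→slip] = [8, 8, 4]
r6 m[φ2→rain] = [392, 245, 343]
r6 m[wind→φ0] = [16, 56, 48]
r6 m[wind→φ1] = [4, 7, 8]
r6 m[slip→φ1] = [8, 8, 4]
r6 m[slip→φ2] = [49, 49, 63]
r6 m[rain→φ2] = [1, 1, 1]
r6 m[ice→φ0] = [1, 1, 1]
fixed point reached at round 6
traceback from wind: (wind=1, slip=0, rain=0, ice=1), score=392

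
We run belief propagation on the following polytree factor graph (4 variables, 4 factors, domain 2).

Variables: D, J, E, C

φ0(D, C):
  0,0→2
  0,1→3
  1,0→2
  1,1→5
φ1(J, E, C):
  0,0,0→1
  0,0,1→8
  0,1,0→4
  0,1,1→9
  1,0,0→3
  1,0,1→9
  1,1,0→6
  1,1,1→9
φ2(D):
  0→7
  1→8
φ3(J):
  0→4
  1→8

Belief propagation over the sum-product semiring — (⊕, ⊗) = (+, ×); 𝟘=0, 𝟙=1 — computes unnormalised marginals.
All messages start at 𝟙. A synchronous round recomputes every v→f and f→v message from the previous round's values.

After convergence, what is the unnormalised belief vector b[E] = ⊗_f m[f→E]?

init: all messages = 𝟙 over 2 values
r1 m[φ0→D] = [5, 7]
r1 m[φ0→C] = [4, 8]
r1 m[φ1→J] = [22, 27]
r1 m[φ1→E] = [21, 28]
r1 m[φ1→C] = [14, 35]
r1 m[φ2→D] = [7, 8]
r1 m[φ3→J] = [4, 8]
r1 m[D→φ0] = [1, 1]
r1 m[D→φ2] = [1, 1]
r1 m[J→φ1] = [1, 1]
r1 m[J→φ3] = [1, 1]
r1 m[E→φ1] = [1, 1]
r1 m[C→φ0] = [1, 1]
r1 m[C→φ1] = [1, 1]
r2 m[φ0→D] = [5, 7]
r2 m[φ0→C] = [4, 8]
r2 m[φ1→J] = [22, 27]
r2 m[φ1→E] = [21, 28]
r2 m[φ1→C] = [14, 35]
r2 m[φ2→D] = [7, 8]
r2 m[φ3→J] = [4, 8]
r2 m[D→φ0] = [7, 8]
r2 m[D→φ2] = [5, 7]
r2 m[J→φ1] = [4, 8]
r2 m[J→φ3] = [22, 27]
r2 m[E→φ1] = [1, 1]
r2 m[C→φ0] = [14, 35]
r2 m[C→φ1] = [4, 8]
r3 m[φ0→D] = [133, 203]
r3 m[φ0→C] = [30, 61]
r3 m[φ1→J] = [156, 180]
r3 m[φ1→E] = [944, 1120]
r3 m[φ1→C] = [92, 212]
r3 m[φ2→D] = [7, 8]
r3 m[φ3→J] = [4, 8]
r3 m[D→φ0] = [7, 8]
r3 m[D→φ2] = [5, 7]
r3 m[J→φ1] = [4, 8]
r3 m[J→φ3] = [22, 27]
r3 m[E→φ1] = [1, 1]
r3 m[C→φ0] = [14, 35]
r3 m[C→φ1] = [4, 8]
r4 m[φ0→D] = [133, 203]
r4 m[φ0→C] = [30, 61]
r4 m[φ1→J] = [156, 180]
r4 m[φ1→E] = [944, 1120]
r4 m[φ1→C] = [92, 212]
r4 m[φ2→D] = [7, 8]
r4 m[φ3→J] = [4, 8]
r4 m[D→φ0] = [7, 8]
r4 m[D→φ2] = [133, 203]
r4 m[J→φ1] = [4, 8]
r4 m[J→φ3] = [156, 180]
r4 m[E→φ1] = [1, 1]
r4 m[C→φ0] = [92, 212]
r4 m[C→φ1] = [30, 61]
r5 m[φ0→D] = [820, 1244]
r5 m[φ0→C] = [30, 61]
r5 m[φ1→J] = [1187, 1368]
r5 m[φ1→E] = [7184, 8508]
r5 m[φ1→C] = [92, 212]
r5 m[φ2→D] = [7, 8]
r5 m[φ3→J] = [4, 8]
r5 m[D→φ0] = [7, 8]
r5 m[D→φ2] = [133, 203]
r5 m[J→φ1] = [4, 8]
r5 m[J→φ3] = [156, 180]
r5 m[E→φ1] = [1, 1]
r5 m[C→φ0] = [92, 212]
r5 m[C→φ1] = [30, 61]
r6 m[φ0→D] = [820, 1244]
r6 m[φ0→C] = [30, 61]
r6 m[φ1→J] = [1187, 1368]
r6 m[φ1→E] = [7184, 8508]
r6 m[φ1→C] = [92, 212]
r6 m[φ2→D] = [7, 8]
r6 m[φ3→J] = [4, 8]
r6 m[D→φ0] = [7, 8]
r6 m[D→φ2] = [820, 1244]
r6 m[J→φ1] = [4, 8]
r6 m[J→φ3] = [1187, 1368]
r6 m[E→φ1] = [1, 1]
r6 m[C→φ0] = [92, 212]
r6 m[C→φ1] = [30, 61]
r7 m[φ0→D] = [820, 1244]
r7 m[φ0→C] = [30, 61]
r7 m[φ1→J] = [1187, 1368]
r7 m[φ1→E] = [7184, 8508]
r7 m[φ1→C] = [92, 212]
r7 m[φ2→D] = [7, 8]
r7 m[φ3→J] = [4, 8]
r7 m[D→φ0] = [7, 8]
r7 m[D→φ2] = [820, 1244]
r7 m[J→φ1] = [4, 8]
r7 m[J→φ3] = [1187, 1368]
r7 m[E→φ1] = [1, 1]
r7 m[C→φ0] = [92, 212]
r7 m[C→φ1] = [30, 61]
fixed point reached at round 7
b[E] = ⊗ incoming = [7184, 8508]

b[E] = [7184, 8508]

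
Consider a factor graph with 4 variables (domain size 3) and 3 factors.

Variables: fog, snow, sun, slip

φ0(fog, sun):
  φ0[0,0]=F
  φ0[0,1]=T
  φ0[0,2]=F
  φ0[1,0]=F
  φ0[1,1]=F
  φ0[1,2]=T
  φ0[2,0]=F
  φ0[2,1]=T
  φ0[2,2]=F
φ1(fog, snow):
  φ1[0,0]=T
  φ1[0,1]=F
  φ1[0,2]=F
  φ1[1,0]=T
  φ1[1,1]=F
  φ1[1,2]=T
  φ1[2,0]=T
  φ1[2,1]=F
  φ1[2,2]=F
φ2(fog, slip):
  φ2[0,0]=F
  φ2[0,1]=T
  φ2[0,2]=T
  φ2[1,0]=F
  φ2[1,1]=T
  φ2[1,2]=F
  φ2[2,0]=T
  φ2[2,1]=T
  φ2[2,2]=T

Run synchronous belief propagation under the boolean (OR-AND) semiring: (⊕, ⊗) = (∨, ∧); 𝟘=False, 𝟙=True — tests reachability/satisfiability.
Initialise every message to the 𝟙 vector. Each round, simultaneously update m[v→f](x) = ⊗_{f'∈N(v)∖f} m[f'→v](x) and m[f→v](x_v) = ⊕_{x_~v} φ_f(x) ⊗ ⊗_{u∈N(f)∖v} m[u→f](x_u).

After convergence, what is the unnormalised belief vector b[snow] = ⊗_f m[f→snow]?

b[snow] = [T, F, T]

init: all messages = 𝟙 over 3 values
r1 m[φ0→fog] = [T, T, T]
r1 m[φ0→sun] = [F, T, T]
r1 m[φ1→fog] = [T, T, T]
r1 m[φ1→snow] = [T, F, T]
r1 m[φ2→fog] = [T, T, T]
r1 m[φ2→slip] = [T, T, T]
r1 m[fog→φ0] = [T, T, T]
r1 m[fog→φ1] = [T, T, T]
r1 m[fog→φ2] = [T, T, T]
r1 m[snow→φ1] = [T, T, T]
r1 m[sun→φ0] = [T, T, T]
r1 m[slip→φ2] = [T, T, T]
r2 m[φ0→fog] = [T, T, T]
r2 m[φ0→sun] = [F, T, T]
r2 m[φ1→fog] = [T, T, T]
r2 m[φ1→snow] = [T, F, T]
r2 m[φ2→fog] = [T, T, T]
r2 m[φ2→slip] = [T, T, T]
r2 m[fog→φ0] = [T, T, T]
r2 m[fog→φ1] = [T, T, T]
r2 m[fog→φ2] = [T, T, T]
r2 m[snow→φ1] = [T, T, T]
r2 m[sun→φ0] = [T, T, T]
r2 m[slip→φ2] = [T, T, T]
fixed point reached at round 2
b[snow] = ⊗ incoming = [T, F, T]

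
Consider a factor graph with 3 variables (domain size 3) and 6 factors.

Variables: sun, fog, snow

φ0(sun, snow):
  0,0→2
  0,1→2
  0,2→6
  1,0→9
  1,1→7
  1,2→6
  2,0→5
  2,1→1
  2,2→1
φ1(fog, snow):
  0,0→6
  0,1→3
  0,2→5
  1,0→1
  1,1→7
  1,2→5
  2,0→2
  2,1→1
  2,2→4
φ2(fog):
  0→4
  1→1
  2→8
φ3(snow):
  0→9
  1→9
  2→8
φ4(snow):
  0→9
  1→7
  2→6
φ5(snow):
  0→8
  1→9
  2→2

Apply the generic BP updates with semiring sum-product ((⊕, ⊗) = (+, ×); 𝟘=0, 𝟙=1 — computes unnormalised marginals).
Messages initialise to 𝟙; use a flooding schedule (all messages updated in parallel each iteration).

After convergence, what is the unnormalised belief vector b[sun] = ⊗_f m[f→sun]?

b[sun] = [116586, 379107, 153621]

init: all messages = 𝟙 over 3 values
r1 m[φ0→sun] = [10, 22, 7]
r1 m[φ0→snow] = [16, 10, 13]
r1 m[φ1→fog] = [14, 13, 7]
r1 m[φ1→snow] = [9, 11, 14]
r1 m[φ2→fog] = [4, 1, 8]
r1 m[φ3→snow] = [9, 9, 8]
r1 m[φ4→snow] = [9, 7, 6]
r1 m[φ5→snow] = [8, 9, 2]
r1 m[sun→φ0] = [1, 1, 1]
r1 m[fog→φ1] = [1, 1, 1]
r1 m[fog→φ2] = [1, 1, 1]
r1 m[snow→φ0] = [1, 1, 1]
r1 m[snow→φ1] = [1, 1, 1]
r1 m[snow→φ3] = [1, 1, 1]
r1 m[snow→φ4] = [1, 1, 1]
r1 m[snow→φ5] = [1, 1, 1]
r2 m[φ0→sun] = [10, 22, 7]
r2 m[φ0→snow] = [16, 10, 13]
r2 m[φ1→fog] = [14, 13, 7]
r2 m[φ1→snow] = [9, 11, 14]
r2 m[φ2→fog] = [4, 1, 8]
r2 m[φ3→snow] = [9, 9, 8]
r2 m[φ4→snow] = [9, 7, 6]
r2 m[φ5→snow] = [8, 9, 2]
r2 m[sun→φ0] = [1, 1, 1]
r2 m[fog→φ1] = [4, 1, 8]
r2 m[fog→φ2] = [14, 13, 7]
r2 m[snow→φ0] = [5832, 6237, 1344]
r2 m[snow→φ1] = [10368, 5670, 1248]
r2 m[snow→φ3] = [10368, 6930, 2184]
r2 m[snow→φ4] = [10368, 8910, 2912]
r2 m[snow→φ5] = [11664, 6930, 8736]
r3 m[φ0→sun] = [32202, 104211, 36741]
r3 m[φ0→snow] = [16, 10, 13]
r3 m[φ1→fog] = [85458, 56298, 31398]
r3 m[φ1→snow] = [41, 27, 57]
r3 m[φ2→fog] = [4, 1, 8]
r3 m[φ3→snow] = [9, 9, 8]
r3 m[φ4→snow] = [9, 7, 6]
r3 m[φ5→snow] = [8, 9, 2]
r3 m[sun→φ0] = [1, 1, 1]
r3 m[fog→φ1] = [4, 1, 8]
r3 m[fog→φ2] = [14, 13, 7]
r3 m[snow→φ0] = [5832, 6237, 1344]
r3 m[snow→φ1] = [10368, 5670, 1248]
r3 m[snow→φ3] = [10368, 6930, 2184]
r3 m[snow→φ4] = [10368, 8910, 2912]
r3 m[snow→φ5] = [11664, 6930, 8736]
r4 m[φ0→sun] = [32202, 104211, 36741]
r4 m[φ0→snow] = [16, 10, 13]
r4 m[φ1→fog] = [85458, 56298, 31398]
r4 m[φ1→snow] = [41, 27, 57]
r4 m[φ2→fog] = [4, 1, 8]
r4 m[φ3→snow] = [9, 9, 8]
r4 m[φ4→snow] = [9, 7, 6]
r4 m[φ5→snow] = [8, 9, 2]
r4 m[sun→φ0] = [1, 1, 1]
r4 m[fog→φ1] = [4, 1, 8]
r4 m[fog→φ2] = [85458, 56298, 31398]
r4 m[snow→φ0] = [26568, 15309, 5472]
r4 m[snow→φ1] = [10368, 5670, 1248]
r4 m[snow→φ3] = [47232, 17010, 8892]
r4 m[snow→φ4] = [47232, 21870, 11856]
r4 m[snow→φ5] = [53136, 17010, 35568]
r5 m[φ0→sun] = [116586, 379107, 153621]
r5 m[φ0→snow] = [16, 10, 13]
r5 m[φ1→fog] = [85458, 56298, 31398]
r5 m[φ1→snow] = [41, 27, 57]
r5 m[φ2→fog] = [4, 1, 8]
r5 m[φ3→snow] = [9, 9, 8]
r5 m[φ4→snow] = [9, 7, 6]
r5 m[φ5→snow] = [8, 9, 2]
r5 m[sun→φ0] = [1, 1, 1]
r5 m[fog→φ1] = [4, 1, 8]
r5 m[fog→φ2] = [85458, 56298, 31398]
r5 m[snow→φ0] = [26568, 15309, 5472]
r5 m[snow→φ1] = [10368, 5670, 1248]
r5 m[snow→φ3] = [47232, 17010, 8892]
r5 m[snow→φ4] = [47232, 21870, 11856]
r5 m[snow→φ5] = [53136, 17010, 35568]
r6 m[φ0→sun] = [116586, 379107, 153621]
r6 m[φ0→snow] = [16, 10, 13]
r6 m[φ1→fog] = [85458, 56298, 31398]
r6 m[φ1→snow] = [41, 27, 57]
r6 m[φ2→fog] = [4, 1, 8]
r6 m[φ3→snow] = [9, 9, 8]
r6 m[φ4→snow] = [9, 7, 6]
r6 m[φ5→snow] = [8, 9, 2]
r6 m[sun→φ0] = [1, 1, 1]
r6 m[fog→φ1] = [4, 1, 8]
r6 m[fog→φ2] = [85458, 56298, 31398]
r6 m[snow→φ0] = [26568, 15309, 5472]
r6 m[snow→φ1] = [10368, 5670, 1248]
r6 m[snow→φ3] = [47232, 17010, 8892]
r6 m[snow→φ4] = [47232, 21870, 11856]
r6 m[snow→φ5] = [53136, 17010, 35568]
fixed point reached at round 6
b[sun] = ⊗ incoming = [116586, 379107, 153621]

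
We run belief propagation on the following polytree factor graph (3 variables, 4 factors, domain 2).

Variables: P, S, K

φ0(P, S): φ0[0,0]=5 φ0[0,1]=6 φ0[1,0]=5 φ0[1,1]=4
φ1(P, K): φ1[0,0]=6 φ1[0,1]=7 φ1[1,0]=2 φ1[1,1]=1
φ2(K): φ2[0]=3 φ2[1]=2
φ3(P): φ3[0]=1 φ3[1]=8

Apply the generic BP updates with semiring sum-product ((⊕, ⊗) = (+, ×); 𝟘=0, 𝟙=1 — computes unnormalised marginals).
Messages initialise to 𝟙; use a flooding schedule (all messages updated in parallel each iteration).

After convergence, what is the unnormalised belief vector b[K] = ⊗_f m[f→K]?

init: all messages = 𝟙 over 2 values
r1 m[φ0→P] = [11, 9]
r1 m[φ0→S] = [10, 10]
r1 m[φ1→P] = [13, 3]
r1 m[φ1→K] = [8, 8]
r1 m[φ2→K] = [3, 2]
r1 m[φ3→P] = [1, 8]
r1 m[P→φ0] = [1, 1]
r1 m[P→φ1] = [1, 1]
r1 m[P→φ3] = [1, 1]
r1 m[S→φ0] = [1, 1]
r1 m[K→φ1] = [1, 1]
r1 m[K→φ2] = [1, 1]
r2 m[φ0→P] = [11, 9]
r2 m[φ0→S] = [10, 10]
r2 m[φ1→P] = [13, 3]
r2 m[φ1→K] = [8, 8]
r2 m[φ2→K] = [3, 2]
r2 m[φ3→P] = [1, 8]
r2 m[P→φ0] = [13, 24]
r2 m[P→φ1] = [11, 72]
r2 m[P→φ3] = [143, 27]
r2 m[S→φ0] = [1, 1]
r2 m[K→φ1] = [3, 2]
r2 m[K→φ2] = [8, 8]
r3 m[φ0→P] = [11, 9]
r3 m[φ0→S] = [185, 174]
r3 m[φ1→P] = [32, 8]
r3 m[φ1→K] = [210, 149]
r3 m[φ2→K] = [3, 2]
r3 m[φ3→P] = [1, 8]
r3 m[P→φ0] = [13, 24]
r3 m[P→φ1] = [11, 72]
r3 m[P→φ3] = [143, 27]
r3 m[S→φ0] = [1, 1]
r3 m[K→φ1] = [3, 2]
r3 m[K→φ2] = [8, 8]
r4 m[φ0→P] = [11, 9]
r4 m[φ0→S] = [185, 174]
r4 m[φ1→P] = [32, 8]
r4 m[φ1→K] = [210, 149]
r4 m[φ2→K] = [3, 2]
r4 m[φ3→P] = [1, 8]
r4 m[P→φ0] = [32, 64]
r4 m[P→φ1] = [11, 72]
r4 m[P→φ3] = [352, 72]
r4 m[S→φ0] = [1, 1]
r4 m[K→φ1] = [3, 2]
r4 m[K→φ2] = [210, 149]
r5 m[φ0→P] = [11, 9]
r5 m[φ0→S] = [480, 448]
r5 m[φ1→P] = [32, 8]
r5 m[φ1→K] = [210, 149]
r5 m[φ2→K] = [3, 2]
r5 m[φ3→P] = [1, 8]
r5 m[P→φ0] = [32, 64]
r5 m[P→φ1] = [11, 72]
r5 m[P→φ3] = [352, 72]
r5 m[S→φ0] = [1, 1]
r5 m[K→φ1] = [3, 2]
r5 m[K→φ2] = [210, 149]
r6 m[φ0→P] = [11, 9]
r6 m[φ0→S] = [480, 448]
r6 m[φ1→P] = [32, 8]
r6 m[φ1→K] = [210, 149]
r6 m[φ2→K] = [3, 2]
r6 m[φ3→P] = [1, 8]
r6 m[P→φ0] = [32, 64]
r6 m[P→φ1] = [11, 72]
r6 m[P→φ3] = [352, 72]
r6 m[S→φ0] = [1, 1]
r6 m[K→φ1] = [3, 2]
r6 m[K→φ2] = [210, 149]
fixed point reached at round 6
b[K] = ⊗ incoming = [630, 298]

b[K] = [630, 298]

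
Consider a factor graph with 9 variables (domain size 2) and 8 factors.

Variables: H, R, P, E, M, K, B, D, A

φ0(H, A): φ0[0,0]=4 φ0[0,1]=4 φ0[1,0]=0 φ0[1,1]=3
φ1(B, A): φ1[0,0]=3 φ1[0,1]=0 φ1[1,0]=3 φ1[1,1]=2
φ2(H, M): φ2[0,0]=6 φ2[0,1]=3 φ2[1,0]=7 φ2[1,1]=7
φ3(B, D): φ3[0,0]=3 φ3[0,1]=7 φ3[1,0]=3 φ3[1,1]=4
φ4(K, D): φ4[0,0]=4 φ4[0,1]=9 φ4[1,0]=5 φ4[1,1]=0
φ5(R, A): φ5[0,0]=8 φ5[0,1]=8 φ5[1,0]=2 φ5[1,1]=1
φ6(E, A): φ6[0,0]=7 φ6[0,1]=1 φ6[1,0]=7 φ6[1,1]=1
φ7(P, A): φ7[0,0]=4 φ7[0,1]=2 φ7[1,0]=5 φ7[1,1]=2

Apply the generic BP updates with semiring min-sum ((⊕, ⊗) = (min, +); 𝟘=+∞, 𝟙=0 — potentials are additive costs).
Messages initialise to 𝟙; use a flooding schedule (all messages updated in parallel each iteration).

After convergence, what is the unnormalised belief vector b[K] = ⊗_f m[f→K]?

init: all messages = 𝟙 over 2 values
r1 m[φ0→H] = [4, 0]
r1 m[φ0→A] = [0, 3]
r1 m[φ1→B] = [0, 2]
r1 m[φ1→A] = [3, 0]
r1 m[φ2→H] = [3, 7]
r1 m[φ2→M] = [6, 3]
r1 m[φ3→B] = [3, 3]
r1 m[φ3→D] = [3, 4]
r1 m[φ4→K] = [4, 0]
r1 m[φ4→D] = [4, 0]
r1 m[φ5→R] = [8, 1]
r1 m[φ5→A] = [2, 1]
r1 m[φ6→E] = [1, 1]
r1 m[φ6→A] = [7, 1]
r1 m[φ7→P] = [2, 2]
r1 m[φ7→A] = [4, 2]
r1 m[H→φ0] = [0, 0]
r1 m[H→φ2] = [0, 0]
r1 m[R→φ5] = [0, 0]
r1 m[P→φ7] = [0, 0]
r1 m[E→φ6] = [0, 0]
r1 m[M→φ2] = [0, 0]
r1 m[K→φ4] = [0, 0]
r1 m[B→φ1] = [0, 0]
r1 m[B→φ3] = [0, 0]
r1 m[D→φ3] = [0, 0]
r1 m[D→φ4] = [0, 0]
r1 m[A→φ0] = [0, 0]
r1 m[A→φ1] = [0, 0]
r1 m[A→φ5] = [0, 0]
r1 m[A→φ6] = [0, 0]
r1 m[A→φ7] = [0, 0]
r2 m[φ0→H] = [4, 0]
r2 m[φ0→A] = [0, 3]
r2 m[φ1→B] = [0, 2]
r2 m[φ1→A] = [3, 0]
r2 m[φ2→H] = [3, 7]
r2 m[φ2→M] = [6, 3]
r2 m[φ3→B] = [3, 3]
r2 m[φ3→D] = [3, 4]
r2 m[φ4→K] = [4, 0]
r2 m[φ4→D] = [4, 0]
r2 m[φ5→R] = [8, 1]
r2 m[φ5→A] = [2, 1]
r2 m[φ6→E] = [1, 1]
r2 m[φ6→A] = [7, 1]
r2 m[φ7→P] = [2, 2]
r2 m[φ7→A] = [4, 2]
r2 m[H→φ0] = [3, 7]
r2 m[H→φ2] = [4, 0]
r2 m[R→φ5] = [0, 0]
r2 m[P→φ7] = [0, 0]
r2 m[E→φ6] = [0, 0]
r2 m[M→φ2] = [0, 0]
r2 m[K→φ4] = [0, 0]
r2 m[B→φ1] = [3, 3]
r2 m[B→φ3] = [0, 2]
r2 m[D→φ3] = [4, 0]
r2 m[D→φ4] = [3, 4]
r2 m[A→φ0] = [16, 4]
r2 m[A→φ1] = [13, 7]
r2 m[A→φ5] = [14, 6]
r2 m[A→φ6] = [9, 6]
r2 m[A→φ7] = [12, 5]
r3 m[φ0→H] = [8, 7]
r3 m[φ0→A] = [7, 7]
r3 m[φ1→B] = [7, 9]
r3 m[φ1→A] = [6, 3]
r3 m[φ2→H] = [3, 7]
r3 m[φ2→M] = [7, 7]
r3 m[φ3→B] = [7, 4]
r3 m[φ3→D] = [3, 6]
r3 m[φ4→K] = [7, 4]
r3 m[φ4→D] = [4, 0]
r3 m[φ5→R] = [14, 7]
r3 m[φ5→A] = [2, 1]
r3 m[φ6→E] = [7, 7]
r3 m[φ6→A] = [7, 1]
r3 m[φ7→P] = [7, 7]
r3 m[φ7→A] = [4, 2]
r3 m[H→φ0] = [3, 7]
r3 m[H→φ2] = [4, 0]
r3 m[R→φ5] = [0, 0]
r3 m[P→φ7] = [0, 0]
r3 m[E→φ6] = [0, 0]
r3 m[M→φ2] = [0, 0]
r3 m[K→φ4] = [0, 0]
r3 m[B→φ1] = [3, 3]
r3 m[B→φ3] = [0, 2]
r3 m[D→φ3] = [4, 0]
r3 m[D→φ4] = [3, 4]
r3 m[A→φ0] = [16, 4]
r3 m[A→φ1] = [13, 7]
r3 m[A→φ5] = [14, 6]
r3 m[A→φ6] = [9, 6]
r3 m[A→φ7] = [12, 5]
r4 m[φ0→H] = [8, 7]
r4 m[φ0→A] = [7, 7]
r4 m[φ1→B] = [7, 9]
r4 m[φ1→A] = [6, 3]
r4 m[φ2→H] = [3, 7]
r4 m[φ2→M] = [7, 7]
r4 m[φ3→B] = [7, 4]
r4 m[φ3→D] = [3, 6]
r4 m[φ4→K] = [7, 4]
r4 m[φ4→D] = [4, 0]
r4 m[φ5→R] = [14, 7]
r4 m[φ5→A] = [2, 1]
r4 m[φ6→E] = [7, 7]
r4 m[φ6→A] = [7, 1]
r4 m[φ7→P] = [7, 7]
r4 m[φ7→A] = [4, 2]
r4 m[H→φ0] = [3, 7]
r4 m[H→φ2] = [8, 7]
r4 m[R→φ5] = [0, 0]
r4 m[P→φ7] = [0, 0]
r4 m[E→φ6] = [0, 0]
r4 m[M→φ2] = [0, 0]
r4 m[K→φ4] = [0, 0]
r4 m[B→φ1] = [7, 4]
r4 m[B→φ3] = [7, 9]
r4 m[D→φ3] = [4, 0]
r4 m[D→φ4] = [3, 6]
r4 m[A→φ0] = [19, 7]
r4 m[A→φ1] = [20, 11]
r4 m[A→φ5] = [24, 13]
r4 m[A→φ6] = [19, 13]
r4 m[A→φ7] = [22, 12]
r5 m[φ0→H] = [11, 10]
r5 m[φ0→A] = [7, 7]
r5 m[φ1→B] = [11, 13]
r5 m[φ1→A] = [7, 6]
r5 m[φ2→H] = [3, 7]
r5 m[φ2→M] = [14, 11]
r5 m[φ3→B] = [7, 4]
r5 m[φ3→D] = [10, 13]
r5 m[φ4→K] = [7, 6]
r5 m[φ4→D] = [4, 0]
r5 m[φ5→R] = [21, 14]
r5 m[φ5→A] = [2, 1]
r5 m[φ6→E] = [14, 14]
r5 m[φ6→A] = [7, 1]
r5 m[φ7→P] = [14, 14]
r5 m[φ7→A] = [4, 2]
r5 m[H→φ0] = [3, 7]
r5 m[H→φ2] = [8, 7]
r5 m[R→φ5] = [0, 0]
r5 m[P→φ7] = [0, 0]
r5 m[E→φ6] = [0, 0]
r5 m[M→φ2] = [0, 0]
r5 m[K→φ4] = [0, 0]
r5 m[B→φ1] = [7, 4]
r5 m[B→φ3] = [7, 9]
r5 m[D→φ3] = [4, 0]
r5 m[D→φ4] = [3, 6]
r5 m[A→φ0] = [19, 7]
r5 m[A→φ1] = [20, 11]
r5 m[A→φ5] = [24, 13]
r5 m[A→φ6] = [19, 13]
r5 m[A→φ7] = [22, 12]
r6 m[φ0→H] = [11, 10]
r6 m[φ0→A] = [7, 7]
r6 m[φ1→B] = [11, 13]
r6 m[φ1→A] = [7, 6]
r6 m[φ2→H] = [3, 7]
r6 m[φ2→M] = [14, 11]
r6 m[φ3→B] = [7, 4]
r6 m[φ3→D] = [10, 13]
r6 m[φ4→K] = [7, 6]
r6 m[φ4→D] = [4, 0]
r6 m[φ5→R] = [21, 14]
r6 m[φ5→A] = [2, 1]
r6 m[φ6→E] = [14, 14]
r6 m[φ6→A] = [7, 1]
r6 m[φ7→P] = [14, 14]
r6 m[φ7→A] = [4, 2]
r6 m[H→φ0] = [3, 7]
r6 m[H→φ2] = [11, 10]
r6 m[R→φ5] = [0, 0]
r6 m[P→φ7] = [0, 0]
r6 m[E→φ6] = [0, 0]
r6 m[M→φ2] = [0, 0]
r6 m[K→φ4] = [0, 0]
r6 m[B→φ1] = [7, 4]
r6 m[B→φ3] = [11, 13]
r6 m[D→φ3] = [4, 0]
r6 m[D→φ4] = [10, 13]
r6 m[A→φ0] = [20, 10]
r6 m[A→φ1] = [20, 11]
r6 m[A→φ5] = [25, 16]
r6 m[A→φ6] = [20, 16]
r6 m[A→φ7] = [23, 15]
r7 m[φ0→H] = [14, 13]
r7 m[φ0→A] = [7, 7]
r7 m[φ1→B] = [11, 13]
r7 m[φ1→A] = [7, 6]
r7 m[φ2→H] = [3, 7]
r7 m[φ2→M] = [17, 14]
r7 m[φ3→B] = [7, 4]
r7 m[φ3→D] = [14, 17]
r7 m[φ4→K] = [14, 13]
r7 m[φ4→D] = [4, 0]
r7 m[φ5→R] = [24, 17]
r7 m[φ5→A] = [2, 1]
r7 m[φ6→E] = [17, 17]
r7 m[φ6→A] = [7, 1]
r7 m[φ7→P] = [17, 17]
r7 m[φ7→A] = [4, 2]
r7 m[H→φ0] = [3, 7]
r7 m[H→φ2] = [11, 10]
r7 m[R→φ5] = [0, 0]
r7 m[P→φ7] = [0, 0]
r7 m[E→φ6] = [0, 0]
r7 m[M→φ2] = [0, 0]
r7 m[K→φ4] = [0, 0]
r7 m[B→φ1] = [7, 4]
r7 m[B→φ3] = [11, 13]
r7 m[D→φ3] = [4, 0]
r7 m[D→φ4] = [10, 13]
r7 m[A→φ0] = [20, 10]
r7 m[A→φ1] = [20, 11]
r7 m[A→φ5] = [25, 16]
r7 m[A→φ6] = [20, 16]
r7 m[A→φ7] = [23, 15]
r8 m[φ0→H] = [14, 13]
r8 m[φ0→A] = [7, 7]
r8 m[φ1→B] = [11, 13]
r8 m[φ1→A] = [7, 6]
r8 m[φ2→H] = [3, 7]
r8 m[φ2→M] = [17, 14]
r8 m[φ3→B] = [7, 4]
r8 m[φ3→D] = [14, 17]
r8 m[φ4→K] = [14, 13]
r8 m[φ4→D] = [4, 0]
r8 m[φ5→R] = [24, 17]
r8 m[φ5→A] = [2, 1]
r8 m[φ6→E] = [17, 17]
r8 m[φ6→A] = [7, 1]
r8 m[φ7→P] = [17, 17]
r8 m[φ7→A] = [4, 2]
r8 m[H→φ0] = [3, 7]
r8 m[H→φ2] = [14, 13]
r8 m[R→φ5] = [0, 0]
r8 m[P→φ7] = [0, 0]
r8 m[E→φ6] = [0, 0]
r8 m[M→φ2] = [0, 0]
r8 m[K→φ4] = [0, 0]
r8 m[B→φ1] = [7, 4]
r8 m[B→φ3] = [11, 13]
r8 m[D→φ3] = [4, 0]
r8 m[D→φ4] = [14, 17]
r8 m[A→φ0] = [20, 10]
r8 m[A→φ1] = [20, 11]
r8 m[A→φ5] = [25, 16]
r8 m[A→φ6] = [20, 16]
r8 m[A→φ7] = [23, 15]
r9 m[φ0→H] = [14, 13]
r9 m[φ0→A] = [7, 7]
r9 m[φ1→B] = [11, 13]
r9 m[φ1→A] = [7, 6]
r9 m[φ2→H] = [3, 7]
r9 m[φ2→M] = [20, 17]
r9 m[φ3→B] = [7, 4]
r9 m[φ3→D] = [14, 17]
r9 m[φ4→K] = [18, 17]
r9 m[φ4→D] = [4, 0]
r9 m[φ5→R] = [24, 17]
r9 m[φ5→A] = [2, 1]
r9 m[φ6→E] = [17, 17]
r9 m[φ6→A] = [7, 1]
r9 m[φ7→P] = [17, 17]
r9 m[φ7→A] = [4, 2]
r9 m[H→φ0] = [3, 7]
r9 m[H→φ2] = [14, 13]
r9 m[R→φ5] = [0, 0]
r9 m[P→φ7] = [0, 0]
r9 m[E→φ6] = [0, 0]
r9 m[M→φ2] = [0, 0]
r9 m[K→φ4] = [0, 0]
r9 m[B→φ1] = [7, 4]
r9 m[B→φ3] = [11, 13]
r9 m[D→φ3] = [4, 0]
r9 m[D→φ4] = [14, 17]
r9 m[A→φ0] = [20, 10]
r9 m[A→φ1] = [20, 11]
r9 m[A→φ5] = [25, 16]
r9 m[A→φ6] = [20, 16]
r9 m[A→φ7] = [23, 15]
r10 m[φ0→H] = [14, 13]
r10 m[φ0→A] = [7, 7]
r10 m[φ1→B] = [11, 13]
r10 m[φ1→A] = [7, 6]
r10 m[φ2→H] = [3, 7]
r10 m[φ2→M] = [20, 17]
r10 m[φ3→B] = [7, 4]
r10 m[φ3→D] = [14, 17]
r10 m[φ4→K] = [18, 17]
r10 m[φ4→D] = [4, 0]
r10 m[φ5→R] = [24, 17]
r10 m[φ5→A] = [2, 1]
r10 m[φ6→E] = [17, 17]
r10 m[φ6→A] = [7, 1]
r10 m[φ7→P] = [17, 17]
r10 m[φ7→A] = [4, 2]
r10 m[H→φ0] = [3, 7]
r10 m[H→φ2] = [14, 13]
r10 m[R→φ5] = [0, 0]
r10 m[P→φ7] = [0, 0]
r10 m[E→φ6] = [0, 0]
r10 m[M→φ2] = [0, 0]
r10 m[K→φ4] = [0, 0]
r10 m[B→φ1] = [7, 4]
r10 m[B→φ3] = [11, 13]
r10 m[D→φ3] = [4, 0]
r10 m[D→φ4] = [14, 17]
r10 m[A→φ0] = [20, 10]
r10 m[A→φ1] = [20, 11]
r10 m[A→φ5] = [25, 16]
r10 m[A→φ6] = [20, 16]
r10 m[A→φ7] = [23, 15]
fixed point reached at round 10
b[K] = ⊗ incoming = [18, 17]

b[K] = [18, 17]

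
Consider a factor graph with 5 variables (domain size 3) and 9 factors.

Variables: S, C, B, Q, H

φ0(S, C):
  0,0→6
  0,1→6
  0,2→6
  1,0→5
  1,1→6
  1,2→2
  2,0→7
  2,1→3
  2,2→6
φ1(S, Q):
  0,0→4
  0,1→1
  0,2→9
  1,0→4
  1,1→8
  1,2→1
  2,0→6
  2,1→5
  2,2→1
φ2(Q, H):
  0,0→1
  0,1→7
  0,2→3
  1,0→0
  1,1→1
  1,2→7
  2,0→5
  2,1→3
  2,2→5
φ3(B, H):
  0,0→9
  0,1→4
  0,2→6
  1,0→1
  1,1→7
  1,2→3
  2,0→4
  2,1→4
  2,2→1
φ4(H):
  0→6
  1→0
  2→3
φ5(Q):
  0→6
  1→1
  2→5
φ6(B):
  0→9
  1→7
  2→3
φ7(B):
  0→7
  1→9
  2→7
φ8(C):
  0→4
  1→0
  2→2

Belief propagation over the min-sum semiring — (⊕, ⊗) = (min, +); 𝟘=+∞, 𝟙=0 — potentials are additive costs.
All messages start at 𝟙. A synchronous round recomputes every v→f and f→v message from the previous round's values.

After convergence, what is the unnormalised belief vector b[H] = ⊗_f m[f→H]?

init: all messages = 𝟙 over 3 values
r1 m[φ0→S] = [6, 2, 3]
r1 m[φ0→C] = [5, 3, 2]
r1 m[φ1→S] = [1, 1, 1]
r1 m[φ1→Q] = [4, 1, 1]
r1 m[φ2→Q] = [1, 0, 3]
r1 m[φ2→H] = [0, 1, 3]
r1 m[φ3→B] = [4, 1, 1]
r1 m[φ3→H] = [1, 4, 1]
r1 m[φ4→H] = [6, 0, 3]
r1 m[φ5→Q] = [6, 1, 5]
r1 m[φ6→B] = [9, 7, 3]
r1 m[φ7→B] = [7, 9, 7]
r1 m[φ8→C] = [4, 0, 2]
r1 m[S→φ0] = [0, 0, 0]
r1 m[S→φ1] = [0, 0, 0]
r1 m[C→φ0] = [0, 0, 0]
r1 m[C→φ8] = [0, 0, 0]
r1 m[B→φ3] = [0, 0, 0]
r1 m[B→φ6] = [0, 0, 0]
r1 m[B→φ7] = [0, 0, 0]
r1 m[Q→φ1] = [0, 0, 0]
r1 m[Q→φ2] = [0, 0, 0]
r1 m[Q→φ5] = [0, 0, 0]
r1 m[H→φ2] = [0, 0, 0]
r1 m[H→φ3] = [0, 0, 0]
r1 m[H→φ4] = [0, 0, 0]
r2 m[φ0→S] = [6, 2, 3]
r2 m[φ0→C] = [5, 3, 2]
r2 m[φ1→S] = [1, 1, 1]
r2 m[φ1→Q] = [4, 1, 1]
r2 m[φ2→Q] = [1, 0, 3]
r2 m[φ2→H] = [0, 1, 3]
r2 m[φ3→B] = [4, 1, 1]
r2 m[φ3→H] = [1, 4, 1]
r2 m[φ4→H] = [6, 0, 3]
r2 m[φ5→Q] = [6, 1, 5]
r2 m[φ6→B] = [9, 7, 3]
r2 m[φ7→B] = [7, 9, 7]
r2 m[φ8→C] = [4, 0, 2]
r2 m[S→φ0] = [1, 1, 1]
r2 m[S→φ1] = [6, 2, 3]
r2 m[C→φ0] = [4, 0, 2]
r2 m[C→φ8] = [5, 3, 2]
r2 m[B→φ3] = [16, 16, 10]
r2 m[B→φ6] = [11, 10, 8]
r2 m[B→φ7] = [13, 8, 4]
r2 m[Q→φ1] = [7, 1, 8]
r2 m[Q→φ2] = [10, 2, 6]
r2 m[Q→φ5] = [5, 1, 4]
r2 m[H→φ2] = [7, 4, 4]
r2 m[H→φ3] = [6, 1, 6]
r2 m[H→φ4] = [1, 5, 4]
r3 m[φ0→S] = [6, 4, 3]
r3 m[φ0→C] = [6, 4, 3]
r3 m[φ1→S] = [2, 9, 6]
r3 m[φ1→Q] = [6, 7, 3]
r3 m[φ2→Q] = [7, 5, 7]
r3 m[φ2→H] = [2, 3, 9]
r3 m[φ3→B] = [5, 7, 5]
r3 m[φ3→H] = [14, 14, 11]
r3 m[φ4→H] = [6, 0, 3]
r3 m[φ5→Q] = [6, 1, 5]
r3 m[φ6→B] = [9, 7, 3]
r3 m[φ7→B] = [7, 9, 7]
r3 m[φ8→C] = [4, 0, 2]
r3 m[S→φ0] = [1, 1, 1]
r3 m[S→φ1] = [6, 2, 3]
r3 m[C→φ0] = [4, 0, 2]
r3 m[C→φ8] = [5, 3, 2]
r3 m[B→φ3] = [16, 16, 10]
r3 m[B→φ6] = [11, 10, 8]
r3 m[B→φ7] = [13, 8, 4]
r3 m[Q→φ1] = [7, 1, 8]
r3 m[Q→φ2] = [10, 2, 6]
r3 m[Q→φ5] = [5, 1, 4]
r3 m[H→φ2] = [7, 4, 4]
r3 m[H→φ3] = [6, 1, 6]
r3 m[H→φ4] = [1, 5, 4]
r4 m[φ0→S] = [6, 4, 3]
r4 m[φ0→C] = [6, 4, 3]
r4 m[φ1→S] = [2, 9, 6]
r4 m[φ1→Q] = [6, 7, 3]
r4 m[φ2→Q] = [7, 5, 7]
r4 m[φ2→H] = [2, 3, 9]
r4 m[φ3→B] = [5, 7, 5]
r4 m[φ3→H] = [14, 14, 11]
r4 m[φ4→H] = [6, 0, 3]
r4 m[φ5→Q] = [6, 1, 5]
r4 m[φ6→B] = [9, 7, 3]
r4 m[φ7→B] = [7, 9, 7]
r4 m[φ8→C] = [4, 0, 2]
r4 m[S→φ0] = [2, 9, 6]
r4 m[S→φ1] = [6, 4, 3]
r4 m[C→φ0] = [4, 0, 2]
r4 m[C→φ8] = [6, 4, 3]
r4 m[B→φ3] = [16, 16, 10]
r4 m[B→φ6] = [12, 16, 12]
r4 m[B→φ7] = [14, 14, 8]
r4 m[Q→φ1] = [13, 6, 12]
r4 m[Q→φ2] = [12, 8, 8]
r4 m[Q→φ5] = [13, 12, 10]
r4 m[H→φ2] = [20, 14, 14]
r4 m[H→φ3] = [8, 3, 12]
r4 m[H→φ4] = [16, 17, 20]
r5 m[φ0→S] = [6, 4, 3]
r5 m[φ0→C] = [8, 8, 8]
r5 m[φ1→S] = [7, 13, 11]
r5 m[φ1→Q] = [8, 7, 4]
r5 m[φ2→Q] = [17, 15, 17]
r5 m[φ2→H] = [8, 9, 13]
r5 m[φ3→B] = [7, 9, 7]
r5 m[φ3→H] = [14, 14, 11]
r5 m[φ4→H] = [6, 0, 3]
r5 m[φ5→Q] = [6, 1, 5]
r5 m[φ6→B] = [9, 7, 3]
r5 m[φ7→B] = [7, 9, 7]
r5 m[φ8→C] = [4, 0, 2]
r5 m[S→φ0] = [2, 9, 6]
r5 m[S→φ1] = [6, 4, 3]
r5 m[C→φ0] = [4, 0, 2]
r5 m[C→φ8] = [6, 4, 3]
r5 m[B→φ3] = [16, 16, 10]
r5 m[B→φ6] = [12, 16, 12]
r5 m[B→φ7] = [14, 14, 8]
r5 m[Q→φ1] = [13, 6, 12]
r5 m[Q→φ2] = [12, 8, 8]
r5 m[Q→φ5] = [13, 12, 10]
r5 m[H→φ2] = [20, 14, 14]
r5 m[H→φ3] = [8, 3, 12]
r5 m[H→φ4] = [16, 17, 20]
r6 m[φ0→S] = [6, 4, 3]
r6 m[φ0→C] = [8, 8, 8]
r6 m[φ1→S] = [7, 13, 11]
r6 m[φ1→Q] = [8, 7, 4]
r6 m[φ2→Q] = [17, 15, 17]
r6 m[φ2→H] = [8, 9, 13]
r6 m[φ3→B] = [7, 9, 7]
r6 m[φ3→H] = [14, 14, 11]
r6 m[φ4→H] = [6, 0, 3]
r6 m[φ5→Q] = [6, 1, 5]
r6 m[φ6→B] = [9, 7, 3]
r6 m[φ7→B] = [7, 9, 7]
r6 m[φ8→C] = [4, 0, 2]
r6 m[S→φ0] = [7, 13, 11]
r6 m[S→φ1] = [6, 4, 3]
r6 m[C→φ0] = [4, 0, 2]
r6 m[C→φ8] = [8, 8, 8]
r6 m[B→φ3] = [16, 16, 10]
r6 m[B→φ6] = [14, 18, 14]
r6 m[B→φ7] = [16, 16, 10]
r6 m[Q→φ1] = [23, 16, 22]
r6 m[Q→φ2] = [14, 8, 9]
r6 m[Q→φ5] = [25, 22, 21]
r6 m[H→φ2] = [20, 14, 14]
r6 m[H→φ3] = [14, 9, 16]
r6 m[H→φ4] = [22, 23, 24]
r7 m[φ0→S] = [6, 4, 3]
r7 m[φ0→C] = [13, 13, 13]
r7 m[φ1→S] = [17, 23, 21]
r7 m[φ1→Q] = [8, 7, 4]
r7 m[φ2→Q] = [17, 15, 17]
r7 m[φ2→H] = [8, 9, 14]
r7 m[φ3→B] = [13, 15, 13]
r7 m[φ3→H] = [14, 14, 11]
r7 m[φ4→H] = [6, 0, 3]
r7 m[φ5→Q] = [6, 1, 5]
r7 m[φ6→B] = [9, 7, 3]
r7 m[φ7→B] = [7, 9, 7]
r7 m[φ8→C] = [4, 0, 2]
r7 m[S→φ0] = [7, 13, 11]
r7 m[S→φ1] = [6, 4, 3]
r7 m[C→φ0] = [4, 0, 2]
r7 m[C→φ8] = [8, 8, 8]
r7 m[B→φ3] = [16, 16, 10]
r7 m[B→φ6] = [14, 18, 14]
r7 m[B→φ7] = [16, 16, 10]
r7 m[Q→φ1] = [23, 16, 22]
r7 m[Q→φ2] = [14, 8, 9]
r7 m[Q→φ5] = [25, 22, 21]
r7 m[H→φ2] = [20, 14, 14]
r7 m[H→φ3] = [14, 9, 16]
r7 m[H→φ4] = [22, 23, 24]
r8 m[φ0→S] = [6, 4, 3]
r8 m[φ0→C] = [13, 13, 13]
r8 m[φ1→S] = [17, 23, 21]
r8 m[φ1→Q] = [8, 7, 4]
r8 m[φ2→Q] = [17, 15, 17]
r8 m[φ2→H] = [8, 9, 14]
r8 m[φ3→B] = [13, 15, 13]
r8 m[φ3→H] = [14, 14, 11]
r8 m[φ4→H] = [6, 0, 3]
r8 m[φ5→Q] = [6, 1, 5]
r8 m[φ6→B] = [9, 7, 3]
r8 m[φ7→B] = [7, 9, 7]
r8 m[φ8→C] = [4, 0, 2]
r8 m[S→φ0] = [17, 23, 21]
r8 m[S→φ1] = [6, 4, 3]
r8 m[C→φ0] = [4, 0, 2]
r8 m[C→φ8] = [13, 13, 13]
r8 m[B→φ3] = [16, 16, 10]
r8 m[B→φ6] = [20, 24, 20]
r8 m[B→φ7] = [22, 22, 16]
r8 m[Q→φ1] = [23, 16, 22]
r8 m[Q→φ2] = [14, 8, 9]
r8 m[Q→φ5] = [25, 22, 21]
r8 m[H→φ2] = [20, 14, 14]
r8 m[H→φ3] = [14, 9, 17]
r8 m[H→φ4] = [22, 23, 25]
r9 m[φ0→S] = [6, 4, 3]
r9 m[φ0→C] = [23, 23, 23]
r9 m[φ1→S] = [17, 23, 21]
r9 m[φ1→Q] = [8, 7, 4]
r9 m[φ2→Q] = [17, 15, 17]
r9 m[φ2→H] = [8, 9, 14]
r9 m[φ3→B] = [13, 15, 13]
r9 m[φ3→H] = [14, 14, 11]
r9 m[φ4→H] = [6, 0, 3]
r9 m[φ5→Q] = [6, 1, 5]
r9 m[φ6→B] = [9, 7, 3]
r9 m[φ7→B] = [7, 9, 7]
r9 m[φ8→C] = [4, 0, 2]
r9 m[S→φ0] = [17, 23, 21]
r9 m[S→φ1] = [6, 4, 3]
r9 m[C→φ0] = [4, 0, 2]
r9 m[C→φ8] = [13, 13, 13]
r9 m[B→φ3] = [16, 16, 10]
r9 m[B→φ6] = [20, 24, 20]
r9 m[B→φ7] = [22, 22, 16]
r9 m[Q→φ1] = [23, 16, 22]
r9 m[Q→φ2] = [14, 8, 9]
r9 m[Q→φ5] = [25, 22, 21]
r9 m[H→φ2] = [20, 14, 14]
r9 m[H→φ3] = [14, 9, 17]
r9 m[H→φ4] = [22, 23, 25]
r10 m[φ0→S] = [6, 4, 3]
r10 m[φ0→C] = [23, 23, 23]
r10 m[φ1→S] = [17, 23, 21]
r10 m[φ1→Q] = [8, 7, 4]
r10 m[φ2→Q] = [17, 15, 17]
r10 m[φ2→H] = [8, 9, 14]
r10 m[φ3→B] = [13, 15, 13]
r10 m[φ3→H] = [14, 14, 11]
r10 m[φ4→H] = [6, 0, 3]
r10 m[φ5→Q] = [6, 1, 5]
r10 m[φ6→B] = [9, 7, 3]
r10 m[φ7→B] = [7, 9, 7]
r10 m[φ8→C] = [4, 0, 2]
r10 m[S→φ0] = [17, 23, 21]
r10 m[S→φ1] = [6, 4, 3]
r10 m[C→φ0] = [4, 0, 2]
r10 m[C→φ8] = [23, 23, 23]
r10 m[B→φ3] = [16, 16, 10]
r10 m[B→φ6] = [20, 24, 20]
r10 m[B→φ7] = [22, 22, 16]
r10 m[Q→φ1] = [23, 16, 22]
r10 m[Q→φ2] = [14, 8, 9]
r10 m[Q→φ5] = [25, 22, 21]
r10 m[H→φ2] = [20, 14, 14]
r10 m[H→φ3] = [14, 9, 17]
r10 m[H→φ4] = [22, 23, 25]
r11 m[φ0→S] = [6, 4, 3]
r11 m[φ0→C] = [23, 23, 23]
r11 m[φ1→S] = [17, 23, 21]
r11 m[φ1→Q] = [8, 7, 4]
r11 m[φ2→Q] = [17, 15, 17]
r11 m[φ2→H] = [8, 9, 14]
r11 m[φ3→B] = [13, 15, 13]
r11 m[φ3→H] = [14, 14, 11]
r11 m[φ4→H] = [6, 0, 3]
r11 m[φ5→Q] = [6, 1, 5]
r11 m[φ6→B] = [9, 7, 3]
r11 m[φ7→B] = [7, 9, 7]
r11 m[φ8→C] = [4, 0, 2]
r11 m[S→φ0] = [17, 23, 21]
r11 m[S→φ1] = [6, 4, 3]
r11 m[C→φ0] = [4, 0, 2]
r11 m[C→φ8] = [23, 23, 23]
r11 m[B→φ3] = [16, 16, 10]
r11 m[B→φ6] = [20, 24, 20]
r11 m[B→φ7] = [22, 22, 16]
r11 m[Q→φ1] = [23, 16, 22]
r11 m[Q→φ2] = [14, 8, 9]
r11 m[Q→φ5] = [25, 22, 21]
r11 m[H→φ2] = [20, 14, 14]
r11 m[H→φ3] = [14, 9, 17]
r11 m[H→φ4] = [22, 23, 25]
fixed point reached at round 11
b[H] = ⊗ incoming = [28, 23, 28]

b[H] = [28, 23, 28]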